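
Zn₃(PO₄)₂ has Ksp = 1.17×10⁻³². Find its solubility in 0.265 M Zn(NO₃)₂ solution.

Zn₃(PO₄)₂(s) ⇌ 3 Zn²⁺(aq) + 2 PO₄³⁻(aq)
The solution already contains Zn²⁺ at 0.265 M. Let s be the molar solubility of Zn₃(PO₄)₂.
[Zn²⁺] ≈ 0.265 M (common ion dominates); [PO₄³⁻] = 2s.
Ksp = [Zn²⁺]^3[PO₄³⁻]^2 = (0.265)^3(2s)^2
(2s)^2 = 1.17×10⁻³² / (0.265)^3 = 6.29×10⁻³¹
s = 3.96×10⁻¹⁶ M

3.96×10⁻¹⁶ M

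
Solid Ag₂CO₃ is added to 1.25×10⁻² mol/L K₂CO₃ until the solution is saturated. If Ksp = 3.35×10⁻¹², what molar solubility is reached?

8.19×10⁻⁶ M

Ag₂CO₃(s) ⇌ 2 Ag⁺(aq) + CO₃²⁻(aq)
Let s be the solubility of Ag₂CO₃ here. The common ion gives [CO₃²⁻] ≈ 1.25×10⁻² mol/L, and [Ag⁺] = 2s.
Ksp = [Ag⁺]^2[CO₃²⁻] = (2s)^2(1.25×10⁻²)
(2s)^2 = 3.35×10⁻¹² / (1.25×10⁻²) = 2.68×10⁻¹⁰
s = 8.19×10⁻⁶ mol/L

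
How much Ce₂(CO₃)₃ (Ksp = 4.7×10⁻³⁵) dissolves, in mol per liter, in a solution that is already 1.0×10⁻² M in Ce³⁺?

Ce₂(CO₃)₃(s) ⇌ 2 Ce³⁺(aq) + 3 CO₃²⁻(aq)
Ce³⁺ is already present at 1.0×10⁻² M. If s mol/L of Ce₂(CO₃)₃ dissolves, [CO₃²⁻] = 3s while [Ce³⁺] ≈ 1.0×10⁻² M.
Ksp = [Ce³⁺]^2[CO₃²⁻]^3 = (1.0×10⁻²)^2(3s)^3
(3s)^3 = 4.7×10⁻³⁵ / (1.0×10⁻²)^2 = 4.7×10⁻³¹
s = 2.6×10⁻¹¹ M

2.6×10⁻¹¹ M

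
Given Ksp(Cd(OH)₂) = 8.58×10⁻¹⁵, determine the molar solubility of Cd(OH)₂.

Cd(OH)₂(s) ⇌ Cd²⁺(aq) + 2 OH⁻(aq)
With molar solubility s: [Cd²⁺] = s, [OH⁻] = 2s.
Ksp = [Cd²⁺][OH⁻]^2 = s · (2s)^2 = 4s^3
4s^3 = 8.58×10⁻¹⁵  ⇒  s^3 = 2.15×10⁻¹⁵
s = 1.29×10⁻⁵ M

1.29×10⁻⁵ M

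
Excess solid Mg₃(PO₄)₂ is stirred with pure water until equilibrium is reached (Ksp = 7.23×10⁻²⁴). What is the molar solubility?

9.23×10⁻⁶ M

Mg₃(PO₄)₂(s) ⇌ 3 Mg²⁺(aq) + 2 PO₄³⁻(aq)
Call the molar solubility s, so that [Mg²⁺] = 3s and [PO₄³⁻] = 2s.
Ksp = [Mg²⁺]^3[PO₄³⁻]^2 = (3s)^3 · (2s)^2 = 108s^5
108s^5 = 7.23×10⁻²⁴  ⇒  s^5 = 6.69×10⁻²⁶
s = (6.69×10⁻²⁶)^(1/5) = 9.23×10⁻⁶ M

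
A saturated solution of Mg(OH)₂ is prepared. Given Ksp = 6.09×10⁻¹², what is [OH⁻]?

2.30×10⁻⁴ M

Mg(OH)₂(s) ⇌ Mg²⁺(aq) + 2 OH⁻(aq)
If s mol/L of Mg(OH)₂ dissolves, [Mg²⁺] = s and [OH⁻] = 2s.
Ksp = [Mg²⁺][OH⁻]^2 = s · (2s)^2 = 4s^3 = 6.09×10⁻¹²
s = 1.15×10⁻⁴ M
[OH⁻] = 2s = 2.30×10⁻⁴ M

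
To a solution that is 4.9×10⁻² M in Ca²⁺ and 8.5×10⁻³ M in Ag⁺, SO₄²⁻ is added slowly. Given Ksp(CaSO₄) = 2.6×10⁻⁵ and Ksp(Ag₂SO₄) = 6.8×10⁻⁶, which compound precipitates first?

CaSO₄

A salt starts to precipitate once the ion product Q reaches its Ksp.
For CaSO₄: [SO₄²⁻] = (Ksp/[Ca²⁺]) = 5.3×10⁻⁴ M
For Ag₂SO₄: [SO₄²⁻] = (Ksp/[Ag⁺]^2) = 9.4×10⁻² M
Since CaSO₄ needs less SO₄²⁻ to reach saturation, it precipitates first.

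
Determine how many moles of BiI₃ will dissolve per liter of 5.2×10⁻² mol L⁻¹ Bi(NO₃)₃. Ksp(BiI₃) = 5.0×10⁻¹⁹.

7.1×10⁻⁷ M

BiI₃(s) ⇌ Bi³⁺(aq) + 3 I⁻(aq)
Bi³⁺ is already present at 5.2×10⁻² mol L⁻¹. If s mol/L of BiI₃ dissolves, [I⁻] = 3s while [Bi³⁺] ≈ 5.2×10⁻² mol L⁻¹.
Ksp = [Bi³⁺][I⁻]^3 = (5.2×10⁻²)(3s)^3
(3s)^3 = 5.0×10⁻¹⁹ / (5.2×10⁻²) = 9.6×10⁻¹⁸
s = 7.1×10⁻⁷ mol L⁻¹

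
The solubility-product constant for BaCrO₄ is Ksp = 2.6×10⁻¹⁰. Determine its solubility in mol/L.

1.6×10⁻⁵ M

BaCrO₄(s) ⇌ Ba²⁺(aq) + CrO₄²⁻(aq)
Call the molar solubility s, so that [Ba²⁺] = s and [CrO₄²⁻] = s.
Ksp = [Ba²⁺][CrO₄²⁻] = s · s = s^2
s^2 = 2.6×10⁻¹⁰
Taking the 2nd root, s = 1.6×10⁻⁵ mol L⁻¹.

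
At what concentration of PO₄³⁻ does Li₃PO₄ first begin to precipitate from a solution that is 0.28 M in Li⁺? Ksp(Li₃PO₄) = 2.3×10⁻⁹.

1.0×10⁻⁷ M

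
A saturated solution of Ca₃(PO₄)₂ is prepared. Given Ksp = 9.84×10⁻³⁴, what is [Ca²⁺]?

Ca₃(PO₄)₂(s) ⇌ 3 Ca²⁺(aq) + 2 PO₄³⁻(aq)
Call the molar solubility s, so that [Ca²⁺] = 3s and [PO₄³⁻] = 2s.
Ksp = [Ca²⁺]^3[PO₄³⁻]^2 = (3s)^3 · (2s)^2 = 108s^5 = 9.84×10⁻³⁴
s = 9.82×10⁻⁸ mol L⁻¹
[Ca²⁺] = 3s = 2.94×10⁻⁷ mol L⁻¹

2.94×10⁻⁷ M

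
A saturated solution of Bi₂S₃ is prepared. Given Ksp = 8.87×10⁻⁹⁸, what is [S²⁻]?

Bi₂S₃(s) ⇌ 2 Bi³⁺(aq) + 3 S²⁻(aq)
If s mol/L of Bi₂S₃ dissolves, [Bi³⁺] = 2s and [S²⁻] = 3s.
Ksp = [Bi³⁺]^2[S²⁻]^3 = (2s)^2 · (3s)^3 = 108s^5 = 8.87×10⁻⁹⁸
s = 1.52×10⁻²⁰ mol L⁻¹
[S²⁻] = 3s = 4.57×10⁻²⁰ mol L⁻¹

4.57×10⁻²⁰ M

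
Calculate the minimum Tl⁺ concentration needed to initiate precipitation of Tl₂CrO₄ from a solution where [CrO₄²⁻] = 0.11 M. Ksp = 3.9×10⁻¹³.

1.9×10⁻⁶ M

Each salt precipitates once Q = Ksp for that salt.
Tl₂CrO₄(s) ⇌ 2 Tl⁺(aq) + CrO₄²⁻(aq)
Ksp = [Tl⁺]^2[CrO₄²⁻] = [Tl⁺]^2(0.11)
[Tl⁺]^2 = 3.9×10⁻¹³ / (0.11) = 3.5×10⁻¹²
[Tl⁺] = 1.9×10⁻⁶ M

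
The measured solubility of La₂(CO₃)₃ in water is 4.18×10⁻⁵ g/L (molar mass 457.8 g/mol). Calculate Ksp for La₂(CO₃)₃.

Ksp = 6.85×10⁻³⁴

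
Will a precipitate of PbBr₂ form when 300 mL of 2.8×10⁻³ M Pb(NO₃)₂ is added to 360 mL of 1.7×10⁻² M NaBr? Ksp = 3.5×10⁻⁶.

Total volume after mixing = 300 + 360 = 660 mL.
[Pb²⁺] = (2.8×10⁻³)(300)/660 = 1.3×10⁻³ M
[Br⁻] = (1.7×10⁻²)(360)/660 = 9.3×10⁻³ M
Q = [Pb²⁺][Br⁻]^2 = 1.1×10⁻⁷
Since Q (1.1×10⁻⁷) is less than Ksp (3.5×10⁻⁶), no PbBr₂ precipitates.

No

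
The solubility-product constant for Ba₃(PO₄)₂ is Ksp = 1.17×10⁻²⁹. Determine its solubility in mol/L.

Ba₃(PO₄)₂(s) ⇌ 3 Ba²⁺(aq) + 2 PO₄³⁻(aq)
Call the molar solubility s, so that [Ba²⁺] = 3s and [PO₄³⁻] = 2s.
Ksp = [Ba²⁺]^3[PO₄³⁻]^2 = (3s)^3 · (2s)^2 = 108s^5
108s^5 = 1.17×10⁻²⁹  ⇒  s^5 = 1.08×10⁻³¹
s = (1.08×10⁻³¹)^(1/5) = 6.41×10⁻⁷ mol/L

6.41×10⁻⁷ M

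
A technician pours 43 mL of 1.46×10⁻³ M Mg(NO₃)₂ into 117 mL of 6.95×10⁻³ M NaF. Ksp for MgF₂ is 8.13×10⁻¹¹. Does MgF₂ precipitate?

Yes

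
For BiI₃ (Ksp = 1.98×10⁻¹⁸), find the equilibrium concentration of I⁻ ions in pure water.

4.94×10⁻⁵ M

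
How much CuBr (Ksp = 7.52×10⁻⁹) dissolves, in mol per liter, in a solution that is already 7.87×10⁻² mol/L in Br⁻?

9.56×10⁻⁸ M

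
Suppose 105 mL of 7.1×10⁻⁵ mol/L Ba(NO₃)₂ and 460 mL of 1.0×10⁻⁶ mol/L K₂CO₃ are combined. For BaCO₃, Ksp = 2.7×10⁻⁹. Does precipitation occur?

No

The combined volume is 565 mL.
[Ba²⁺] = (7.1×10⁻⁵)(105)/565 = 1.3×10⁻⁵ mol/L
[CO₃²⁻] = (1.0×10⁻⁶)(460)/565 = 8.1×10⁻⁷ mol/L
Q = [Ba²⁺][CO₃²⁻] = 1.1×10⁻¹¹
Since Q (1.1×10⁻¹¹) is less than Ksp (2.7×10⁻⁹), no BaCO₃ precipitates.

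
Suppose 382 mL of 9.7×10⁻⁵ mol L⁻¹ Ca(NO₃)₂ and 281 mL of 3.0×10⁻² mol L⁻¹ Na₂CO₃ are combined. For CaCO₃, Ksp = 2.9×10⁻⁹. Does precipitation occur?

After mixing, V = 382 mL + 281 mL = 663 mL.
[Ca²⁺] = (9.7×10⁻⁵)(382)/663 = 5.6×10⁻⁵ mol L⁻¹
[CO₃²⁻] = (3.0×10⁻²)(281)/663 = 1.3×10⁻² mol L⁻¹
Q = [Ca²⁺][CO₃²⁻] = 7.1×10⁻⁷
Because Q > Ksp (7.1×10⁻⁷ vs 2.9×10⁻⁹), a precipitate of CaCO₃ forms.

Yes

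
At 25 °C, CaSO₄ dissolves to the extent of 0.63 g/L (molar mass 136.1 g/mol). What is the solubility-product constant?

Convert to molarity: s = 0.63 / 136.1 = 4.629×10⁻³ mol/L
CaSO₄(s) ⇌ Ca²⁺(aq) + SO₄²⁻(aq)
Let s be the molar solubility. Then [Ca²⁺] = s and [SO₄²⁻] = s.
Ksp = [Ca²⁺][SO₄²⁻] = s · s = s^2
Ksp = (4.629×10⁻³)^2 = 2.1×10⁻⁵

Ksp = 2.1×10⁻⁵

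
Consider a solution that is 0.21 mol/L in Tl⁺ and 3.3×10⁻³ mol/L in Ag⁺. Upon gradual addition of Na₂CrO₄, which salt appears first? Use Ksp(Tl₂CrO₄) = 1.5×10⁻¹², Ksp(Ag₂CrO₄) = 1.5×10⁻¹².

The threshold for precipitation is Q = Ksp.
For Tl₂CrO₄: [CrO₄²⁻] = (Ksp/[Tl⁺]^2) = 3.4×10⁻¹¹ mol/L
For Ag₂CrO₄: [CrO₄²⁻] = (Ksp/[Ag⁺]^2) = 1.4×10⁻⁷ mol/L
Since Tl₂CrO₄ needs less CrO₄²⁻ to reach saturation, it precipitates first.

Tl₂CrO₄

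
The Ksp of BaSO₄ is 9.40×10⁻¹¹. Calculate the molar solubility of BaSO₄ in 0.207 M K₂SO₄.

4.54×10⁻¹⁰ M

BaSO₄(s) ⇌ Ba²⁺(aq) + SO₄²⁻(aq)
SO₄²⁻ is already present at 0.207 M. If s mol/L of BaSO₄ dissolves, [Ba²⁺] = s while [SO₄²⁻] ≈ 0.207 M.
Ksp = [Ba²⁺][SO₄²⁻] = s(0.207)
s = 9.40×10⁻¹¹ / (0.207) = 4.54×10⁻¹⁰
s = 4.54×10⁻¹⁰ M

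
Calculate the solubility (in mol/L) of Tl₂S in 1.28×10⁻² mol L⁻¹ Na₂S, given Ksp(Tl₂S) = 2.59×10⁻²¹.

Tl₂S(s) ⇌ 2 Tl⁺(aq) + S²⁻(aq)
S²⁻ is already present at 1.28×10⁻² mol L⁻¹. If s mol/L of Tl₂S dissolves, [Tl⁺] = 2s while [S²⁻] ≈ 1.28×10⁻² mol L⁻¹.
Ksp = [Tl⁺]^2[S²⁻] = (2s)^2(1.28×10⁻²)
(2s)^2 = 2.59×10⁻²¹ / (1.28×10⁻²) = 2.02×10⁻¹⁹
s = 2.25×10⁻¹⁰ mol L⁻¹

2.25×10⁻¹⁰ M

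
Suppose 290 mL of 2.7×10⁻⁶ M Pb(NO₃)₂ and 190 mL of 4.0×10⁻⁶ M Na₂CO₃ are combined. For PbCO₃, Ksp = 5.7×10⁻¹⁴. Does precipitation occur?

Yes

After mixing, V = 290 mL + 190 mL = 480 mL.
[Pb²⁺] = (2.7×10⁻⁶)(290)/480 = 1.6×10⁻⁶ M
[CO₃²⁻] = (4.0×10⁻⁶)(190)/480 = 1.6×10⁻⁶ M
Q = [Pb²⁺][CO₃²⁻] = 2.6×10⁻¹²
Because Q > Ksp (2.6×10⁻¹² vs 5.7×10⁻¹⁴), a precipitate of PbCO₃ forms.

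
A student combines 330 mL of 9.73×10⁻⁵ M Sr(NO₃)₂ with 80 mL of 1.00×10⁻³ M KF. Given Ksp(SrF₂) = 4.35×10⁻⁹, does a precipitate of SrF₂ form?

No

The combined volume is 410 mL.
[Sr²⁺] = (9.73×10⁻⁵)(330)/410 = 7.83×10⁻⁵ M
[F⁻] = (1.00×10⁻³)(80)/410 = 1.95×10⁻⁴ M
Q = [Sr²⁺][F⁻]^2 = 2.98×10⁻¹²
Q < Ksp (2.98×10⁻¹² vs 4.35×10⁻⁹); the solution remains unsaturated and no precipitate forms.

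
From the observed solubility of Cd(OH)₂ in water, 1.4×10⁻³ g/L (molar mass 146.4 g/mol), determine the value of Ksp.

Ksp = 3.5×10⁻¹⁵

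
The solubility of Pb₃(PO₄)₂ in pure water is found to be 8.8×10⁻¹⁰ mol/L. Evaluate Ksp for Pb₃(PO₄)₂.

Ksp = 5.7×10⁻⁴⁴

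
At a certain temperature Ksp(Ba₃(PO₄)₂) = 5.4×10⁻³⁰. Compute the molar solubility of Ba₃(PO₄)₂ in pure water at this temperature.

Ba₃(PO₄)₂(s) ⇌ 3 Ba²⁺(aq) + 2 PO₄³⁻(aq)
Call the molar solubility s, so that [Ba²⁺] = 3s and [PO₄³⁻] = 2s.
Ksp = [Ba²⁺]^3[PO₄³⁻]^2 = (3s)^3 · (2s)^2 = 108s^5
108s^5 = 5.4×10⁻³⁰  ⇒  s^5 = 5.0×10⁻³²
s = 5.5×10⁻⁷ mol L⁻¹

5.5×10⁻⁷ M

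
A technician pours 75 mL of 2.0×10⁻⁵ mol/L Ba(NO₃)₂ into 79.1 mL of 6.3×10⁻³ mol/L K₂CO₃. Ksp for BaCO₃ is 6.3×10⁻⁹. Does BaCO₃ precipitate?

The combined volume is 154.1 mL.
[Ba²⁺] = (2.0×10⁻⁵)(75)/154.1 = 9.7×10⁻⁶ mol/L
[CO₃²⁻] = (6.3×10⁻³)(79.1)/154.1 = 3.2×10⁻³ mol/L
Q = [Ba²⁺][CO₃²⁻] = 3.1×10⁻⁸
Q = 3.1×10⁻⁸ > Ksp = 6.3×10⁻⁹, so the solution is supersaturated and BaCO₃ precipitates.

Yes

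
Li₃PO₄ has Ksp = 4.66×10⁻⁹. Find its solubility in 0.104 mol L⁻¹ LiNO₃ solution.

Li₃PO₄(s) ⇌ 3 Li⁺(aq) + PO₄³⁻(aq)
Let s be the solubility of Li₃PO₄ here. The common ion gives [Li⁺] ≈ 0.104 mol L⁻¹, and [PO₄³⁻] = s.
Ksp = [Li⁺]^3[PO₄³⁻] = (0.104)^3s
s = 4.66×10⁻⁹ / (0.104)^3 = 4.14×10⁻⁶
s = 4.14×10⁻⁶ mol L⁻¹

4.14×10⁻⁶ M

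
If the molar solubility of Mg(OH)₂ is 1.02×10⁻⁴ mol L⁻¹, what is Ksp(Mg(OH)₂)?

Mg(OH)₂(s) ⇌ Mg²⁺(aq) + 2 OH⁻(aq)
For each mole of Mg(OH)₂ that dissolves per liter, [Mg²⁺] = s and [OH⁻] = 2s; let s denote this solubility.
Ksp = [Mg²⁺][OH⁻]^2 = s · (2s)^2 = 4s^3
Ksp = 4 × (1.02×10⁻⁴)^3 = 4.24×10⁻¹²

Ksp = 4.24×10⁻¹²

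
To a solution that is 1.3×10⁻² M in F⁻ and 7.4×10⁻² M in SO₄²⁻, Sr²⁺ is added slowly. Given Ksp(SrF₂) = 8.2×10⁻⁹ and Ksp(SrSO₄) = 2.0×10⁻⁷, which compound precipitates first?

Each salt precipitates once Q = Ksp for that salt.
For SrF₂: [Sr²⁺] = (Ksp/[F⁻]^2) = 4.9×10⁻⁵ M
For SrSO₄: [Sr²⁺] = (Ksp/[SO₄²⁻]) = 2.7×10⁻⁶ M
Since SrSO₄ needs less Sr²⁺ to reach saturation, it precipitates first.

SrSO₄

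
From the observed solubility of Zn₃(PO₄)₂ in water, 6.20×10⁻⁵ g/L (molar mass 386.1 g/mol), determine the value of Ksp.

Ksp = 1.15×10⁻³²

Convert to molarity: s = 6.20×10⁻⁵ / 386.1 = 1.6058×10⁻⁷ mol/L
Zn₃(PO₄)₂(s) ⇌ 3 Zn²⁺(aq) + 2 PO₄³⁻(aq)
If s mol/L of Zn₃(PO₄)₂ dissolves, [Zn²⁺] = 3s and [PO₄³⁻] = 2s.
Ksp = [Zn²⁺]^3[PO₄³⁻]^2 = (3s)^3 · (2s)^2 = 108s^5
Ksp = 108 × (1.6058×10⁻⁷)^5 = 1.15×10⁻³²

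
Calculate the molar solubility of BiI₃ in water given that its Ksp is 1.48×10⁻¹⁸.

1.53×10⁻⁵ M

BiI₃(s) ⇌ Bi³⁺(aq) + 3 I⁻(aq)
With molar solubility s: [Bi³⁺] = s, [I⁻] = 3s.
Ksp = [Bi³⁺][I⁻]^3 = s · (3s)^3 = 27s^4
27s^4 = 1.48×10⁻¹⁸  ⇒  s^4 = 5.48×10⁻²⁰
s = 1.53×10⁻⁵ mol L⁻¹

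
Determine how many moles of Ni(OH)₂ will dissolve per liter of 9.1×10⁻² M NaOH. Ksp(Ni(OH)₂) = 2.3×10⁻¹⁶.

2.8×10⁻¹⁴ M

Ni(OH)₂(s) ⇌ Ni²⁺(aq) + 2 OH⁻(aq)
Let s be the solubility of Ni(OH)₂ here. The common ion gives [OH⁻] ≈ 9.1×10⁻² M, and [Ni²⁺] = s.
Ksp = [Ni²⁺][OH⁻]^2 = s(9.1×10⁻²)^2
s = 2.3×10⁻¹⁶ / (9.1×10⁻²)^2 = 2.8×10⁻¹⁴
s = 2.8×10⁻¹⁴ M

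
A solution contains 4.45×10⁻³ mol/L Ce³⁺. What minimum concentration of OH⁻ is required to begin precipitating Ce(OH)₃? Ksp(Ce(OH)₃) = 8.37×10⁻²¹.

1.23×10⁻⁶ M

A salt starts to precipitate once the ion product Q reaches its Ksp.
Ce(OH)₃(s) ⇌ Ce³⁺(aq) + 3 OH⁻(aq)
Ksp = [Ce³⁺][OH⁻]^3 = [OH⁻]^3(4.45×10⁻³)
[OH⁻]^3 = 8.37×10⁻²¹ / (4.45×10⁻³) = 1.88×10⁻¹⁸
[OH⁻] = 1.23×10⁻⁶ mol/L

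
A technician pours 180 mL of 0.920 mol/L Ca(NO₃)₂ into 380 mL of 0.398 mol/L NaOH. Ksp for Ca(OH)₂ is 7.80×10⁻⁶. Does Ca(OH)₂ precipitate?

Yes

After mixing, V = 180 mL + 380 mL = 560 mL.
[Ca²⁺] = (0.920)(180)/560 = 0.296 mol/L
[OH⁻] = (0.398)(380)/560 = 0.270 mol/L
Q = [Ca²⁺][OH⁻]^2 = 2.16×10⁻²
Because Q > Ksp (2.16×10⁻² vs 7.80×10⁻⁶), a precipitate of Ca(OH)₂ forms.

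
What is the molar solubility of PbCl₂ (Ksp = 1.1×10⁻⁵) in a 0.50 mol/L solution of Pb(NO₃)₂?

PbCl₂(s) ⇌ Pb²⁺(aq) + 2 Cl⁻(aq)
Pb²⁺ is already present at 0.50 mol/L. If s mol/L of PbCl₂ dissolves, [Cl⁻] = 2s while [Pb²⁺] ≈ 0.50 mol/L.
Ksp = [Pb²⁺][Cl⁻]^2 = (0.50)(2s)^2
(2s)^2 = 1.1×10⁻⁵ / (0.50) = 2.2×10⁻⁵
s = 2.3×10⁻³ mol/L

2.3×10⁻³ M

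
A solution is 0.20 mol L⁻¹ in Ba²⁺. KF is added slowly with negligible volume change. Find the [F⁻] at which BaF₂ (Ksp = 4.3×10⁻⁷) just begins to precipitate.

1.5×10⁻³ M

Each salt precipitates once Q = Ksp for that salt.
BaF₂(s) ⇌ Ba²⁺(aq) + 2 F⁻(aq)
Ksp = [Ba²⁺][F⁻]^2 = [F⁻]^2(0.20)
[F⁻]^2 = 4.3×10⁻⁷ / (0.20) = 2.2×10⁻⁶
[F⁻] = 1.5×10⁻³ mol L⁻¹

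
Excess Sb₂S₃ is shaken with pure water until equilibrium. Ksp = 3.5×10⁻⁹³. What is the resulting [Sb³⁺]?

Sb₂S₃(s) ⇌ 2 Sb³⁺(aq) + 3 S²⁻(aq)
If s mol/L of Sb₂S₃ dissolves, [Sb³⁺] = 2s and [S²⁻] = 3s.
Ksp = [Sb³⁺]^2[S²⁻]^3 = (2s)^2 · (3s)^3 = 108s^5 = 3.5×10⁻⁹³
s = 1.3×10⁻¹⁹ M
[Sb³⁺] = 2s = 2.5×10⁻¹⁹ M

2.5×10⁻¹⁹ M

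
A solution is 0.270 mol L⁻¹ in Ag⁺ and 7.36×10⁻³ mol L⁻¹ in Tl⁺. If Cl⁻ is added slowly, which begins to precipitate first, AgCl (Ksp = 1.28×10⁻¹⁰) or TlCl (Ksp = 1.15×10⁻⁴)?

Each salt precipitates once Q = Ksp for that salt.
For AgCl: [Cl⁻] = (Ksp/[Ag⁺]) = 4.74×10⁻¹⁰ mol L⁻¹
For TlCl: [Cl⁻] = (Ksp/[Tl⁺]) = 1.56×10⁻² mol L⁻¹
AgCl requires the lower [Cl⁻], so it precipitates first.

AgCl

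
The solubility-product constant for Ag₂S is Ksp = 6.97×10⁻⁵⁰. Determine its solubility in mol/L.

Ag₂S(s) ⇌ 2 Ag⁺(aq) + S²⁻(aq)
Let s be the molar solubility. Then [Ag⁺] = 2s and [S²⁻] = s.
Ksp = [Ag⁺]^2[S²⁻] = (2s)^2 · s = 4s^3
4s^3 = 6.97×10⁻⁵⁰  ⇒  s^3 = 1.74×10⁻⁵⁰
s = 2.59×10⁻¹⁷ mol/L

2.59×10⁻¹⁷ M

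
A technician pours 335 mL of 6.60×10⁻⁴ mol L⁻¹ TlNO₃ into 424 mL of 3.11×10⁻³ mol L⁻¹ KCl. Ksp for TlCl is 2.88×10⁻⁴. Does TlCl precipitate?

No

After mixing, V = 335 mL + 424 mL = 759 mL.
[Tl⁺] = (6.60×10⁻⁴)(335)/759 = 2.91×10⁻⁴ mol L⁻¹
[Cl⁻] = (3.11×10⁻³)(424)/759 = 1.74×10⁻³ mol L⁻¹
Q = [Tl⁺][Cl⁻] = 5.06×10⁻⁷
Q < Ksp (5.06×10⁻⁷ vs 2.88×10⁻⁴); the solution remains unsaturated and no precipitate forms.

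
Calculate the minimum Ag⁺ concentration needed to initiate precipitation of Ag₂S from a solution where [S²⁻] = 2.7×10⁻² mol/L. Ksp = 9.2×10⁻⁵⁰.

1.8×10⁻²⁴ M

A salt starts to precipitate once the ion product Q reaches its Ksp.
Ag₂S(s) ⇌ 2 Ag⁺(aq) + S²⁻(aq)
Ksp = [Ag⁺]^2[S²⁻] = [Ag⁺]^2(2.7×10⁻²)
[Ag⁺]^2 = 9.2×10⁻⁵⁰ / (2.7×10⁻²) = 3.4×10⁻⁴⁸
[Ag⁺] = 1.8×10⁻²⁴ mol/L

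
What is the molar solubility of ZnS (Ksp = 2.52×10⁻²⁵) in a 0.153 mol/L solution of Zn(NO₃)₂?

1.65×10⁻²⁴ M

ZnS(s) ⇌ Zn²⁺(aq) + S²⁻(aq)
Let s be the solubility of ZnS here. The common ion gives [Zn²⁺] ≈ 0.153 mol/L, and [S²⁻] = s.
Ksp = [Zn²⁺][S²⁻] = (0.153)s
s = 2.52×10⁻²⁵ / (0.153) = 1.65×10⁻²⁴
s = 1.65×10⁻²⁴ mol/L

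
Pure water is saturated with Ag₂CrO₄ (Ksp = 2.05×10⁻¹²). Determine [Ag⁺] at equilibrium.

1.60×10⁻⁴ M

Ag₂CrO₄(s) ⇌ 2 Ag⁺(aq) + CrO₄²⁻(aq)
Let s be the molar solubility. Then [Ag⁺] = 2s and [CrO₄²⁻] = s.
Ksp = [Ag⁺]^2[CrO₄²⁻] = (2s)^2 · s = 4s^3 = 2.05×10⁻¹²
s = 8.00×10⁻⁵ mol/L
[Ag⁺] = 2s = 1.60×10⁻⁴ mol/L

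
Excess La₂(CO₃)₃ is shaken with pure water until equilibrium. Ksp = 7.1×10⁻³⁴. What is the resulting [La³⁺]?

La₂(CO₃)₃(s) ⇌ 2 La³⁺(aq) + 3 CO₃²⁻(aq)
Call the molar solubility s, so that [La³⁺] = 2s and [CO₃²⁻] = 3s.
Ksp = [La³⁺]^2[CO₃²⁻]^3 = (2s)^2 · (3s)^3 = 108s^5 = 7.1×10⁻³⁴
s = 9.2×10⁻⁸ mol/L
[La³⁺] = 2s = 1.8×10⁻⁷ mol/L

1.8×10⁻⁷ M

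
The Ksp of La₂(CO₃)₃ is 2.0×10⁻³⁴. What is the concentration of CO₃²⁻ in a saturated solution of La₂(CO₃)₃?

2.1×10⁻⁷ M

La₂(CO₃)₃(s) ⇌ 2 La³⁺(aq) + 3 CO₃²⁻(aq)
Let s be the molar solubility. Then [La³⁺] = 2s and [CO₃²⁻] = 3s.
Ksp = [La³⁺]^2[CO₃²⁻]^3 = (2s)^2 · (3s)^3 = 108s^5 = 2.0×10⁻³⁴
s = 7.1×10⁻⁸ M
[CO₃²⁻] = 3s = 2.1×10⁻⁷ M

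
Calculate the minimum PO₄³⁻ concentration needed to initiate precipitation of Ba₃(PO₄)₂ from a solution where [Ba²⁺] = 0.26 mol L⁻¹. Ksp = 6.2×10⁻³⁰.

1.9×10⁻¹⁴ M

Precipitation of each salt begins when its ion product equals Ksp.
Ba₃(PO₄)₂(s) ⇌ 3 Ba²⁺(aq) + 2 PO₄³⁻(aq)
Ksp = [Ba²⁺]^3[PO₄³⁻]^2 = [PO₄³⁻]^2(0.26)^3
[PO₄³⁻]^2 = 6.2×10⁻³⁰ / (0.26)^3 = 3.5×10⁻²⁸
[PO₄³⁻] = 1.9×10⁻¹⁴ mol L⁻¹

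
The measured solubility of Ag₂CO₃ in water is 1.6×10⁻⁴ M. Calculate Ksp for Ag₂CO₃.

Ag₂CO₃(s) ⇌ 2 Ag⁺(aq) + CO₃²⁻(aq)
With molar solubility s: [Ag⁺] = 2s, [CO₃²⁻] = s.
Ksp = [Ag⁺]^2[CO₃²⁻] = (2s)^2 · s = 4s^3
Ksp = 4 × (1.6×10⁻⁴)^3 = 1.6×10⁻¹¹

Ksp = 1.6×10⁻¹¹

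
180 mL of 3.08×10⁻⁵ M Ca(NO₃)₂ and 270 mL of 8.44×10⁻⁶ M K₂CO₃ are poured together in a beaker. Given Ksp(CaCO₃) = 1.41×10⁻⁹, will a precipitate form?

After mixing, V = 180 mL + 270 mL = 450 mL.
[Ca²⁺] = (3.08×10⁻⁵)(180)/450 = 1.23×10⁻⁵ M
[CO₃²⁻] = (8.44×10⁻⁶)(270)/450 = 5.06×10⁻⁶ M
Q = [Ca²⁺][CO₃²⁻] = 6.24×10⁻¹¹
Q < Ksp (6.24×10⁻¹¹ vs 1.41×10⁻⁹); the solution remains unsaturated and no precipitate forms.

No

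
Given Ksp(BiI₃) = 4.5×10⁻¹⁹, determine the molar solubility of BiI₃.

BiI₃(s) ⇌ Bi³⁺(aq) + 3 I⁻(aq)
With molar solubility s: [Bi³⁺] = s, [I⁻] = 3s.
Ksp = [Bi³⁺][I⁻]^3 = s · (3s)^3 = 27s^4
27s^4 = 4.5×10⁻¹⁹  ⇒  s^4 = 1.7×10⁻²⁰
s = 1.1×10⁻⁵ mol L⁻¹

1.1×10⁻⁵ M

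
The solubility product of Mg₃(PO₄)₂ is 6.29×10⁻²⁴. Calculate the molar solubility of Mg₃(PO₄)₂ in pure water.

Mg₃(PO₄)₂(s) ⇌ 3 Mg²⁺(aq) + 2 PO₄³⁻(aq)
For each mole of Mg₃(PO₄)₂ that dissolves per liter, [Mg²⁺] = 3s and [PO₄³⁻] = 2s; let s denote this solubility.
Ksp = [Mg²⁺]^3[PO₄³⁻]^2 = (3s)^3 · (2s)^2 = 108s^5
108s^5 = 6.29×10⁻²⁴  ⇒  s^5 = 5.82×10⁻²⁶
Taking the 5th root, s = 8.98×10⁻⁶ mol L⁻¹.

8.98×10⁻⁶ M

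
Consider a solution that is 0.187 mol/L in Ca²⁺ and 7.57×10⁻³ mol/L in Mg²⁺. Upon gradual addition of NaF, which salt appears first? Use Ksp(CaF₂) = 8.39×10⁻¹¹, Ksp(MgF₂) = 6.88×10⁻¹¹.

CaF₂

Precipitation begins when Q = Ksp.
For CaF₂: [F⁻] = (Ksp/[Ca²⁺])^(1/2) = 2.12×10⁻⁵ mol/L
For MgF₂: [F⁻] = (Ksp/[Mg²⁺])^(1/2) = 9.53×10⁻⁵ mol/L
CaF₂ requires the lower [F⁻], so it precipitates first.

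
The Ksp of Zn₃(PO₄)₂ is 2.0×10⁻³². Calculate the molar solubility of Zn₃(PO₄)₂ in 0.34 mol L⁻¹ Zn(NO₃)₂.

3.6×10⁻¹⁶ M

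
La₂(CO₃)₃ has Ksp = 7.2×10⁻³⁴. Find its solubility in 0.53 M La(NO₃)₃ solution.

La₂(CO₃)₃(s) ⇌ 2 La³⁺(aq) + 3 CO₃²⁻(aq)
With La³⁺ already at 0.53 M and s small, take [La³⁺] ≈ 0.53 M and [CO₃²⁻] = 3s.
Ksp = [La³⁺]^2[CO₃²⁻]^3 = (0.53)^2(3s)^3
(3s)^3 = 7.2×10⁻³⁴ / (0.53)^2 = 2.6×10⁻³³
s = 4.6×10⁻¹² M

4.6×10⁻¹² M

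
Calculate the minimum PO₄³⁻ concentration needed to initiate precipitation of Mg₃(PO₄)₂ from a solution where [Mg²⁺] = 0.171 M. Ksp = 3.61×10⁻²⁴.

A salt starts to precipitate once the ion product Q reaches its Ksp.
Mg₃(PO₄)₂(s) ⇌ 3 Mg²⁺(aq) + 2 PO₄³⁻(aq)
Ksp = [Mg²⁺]^3[PO₄³⁻]^2 = [PO₄³⁻]^2(0.171)^3
[PO₄³⁻]^2 = 3.61×10⁻²⁴ / (0.171)^3 = 7.22×10⁻²²
[PO₄³⁻] = 2.69×10⁻¹¹ M

2.69×10⁻¹¹ M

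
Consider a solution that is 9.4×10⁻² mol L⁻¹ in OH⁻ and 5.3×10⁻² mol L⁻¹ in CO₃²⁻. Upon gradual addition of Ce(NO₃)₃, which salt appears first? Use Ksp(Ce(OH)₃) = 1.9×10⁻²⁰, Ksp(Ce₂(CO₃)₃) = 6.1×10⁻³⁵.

Ce(OH)₃

A salt starts to precipitate once the ion product Q reaches its Ksp.
For Ce(OH)₃: [Ce³⁺] = (Ksp/[OH⁻]^3) = 2.3×10⁻¹⁷ mol L⁻¹
For Ce₂(CO₃)₃: [Ce³⁺] = (Ksp/[CO₃²⁻]^3)^(1/2) = 6.4×10⁻¹⁶ mol L⁻¹
Since Ce(OH)₃ needs less Ce³⁺ to reach saturation, it precipitates first.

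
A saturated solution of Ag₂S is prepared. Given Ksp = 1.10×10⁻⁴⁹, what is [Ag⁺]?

6.04×10⁻¹⁷ M

Ag₂S(s) ⇌ 2 Ag⁺(aq) + S²⁻(aq)
If s mol/L of Ag₂S dissolves, [Ag⁺] = 2s and [S²⁻] = s.
Ksp = [Ag⁺]^2[S²⁻] = (2s)^2 · s = 4s^3 = 1.10×10⁻⁴⁹
s = 3.02×10⁻¹⁷ mol/L
[Ag⁺] = 2s = 6.04×10⁻¹⁷ mol/L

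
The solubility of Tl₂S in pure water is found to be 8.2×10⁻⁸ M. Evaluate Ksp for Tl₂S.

Ksp = 2.2×10⁻²¹

Tl₂S(s) ⇌ 2 Tl⁺(aq) + S²⁻(aq)
If s mol/L of Tl₂S dissolves, [Tl⁺] = 2s and [S²⁻] = s.
Ksp = [Tl⁺]^2[S²⁻] = (2s)^2 · s = 4s^3
Ksp = 4 × (8.2×10⁻⁸)^3 = 2.2×10⁻²¹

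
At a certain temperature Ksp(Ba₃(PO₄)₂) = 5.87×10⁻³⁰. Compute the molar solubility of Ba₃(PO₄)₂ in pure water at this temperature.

Ba₃(PO₄)₂(s) ⇌ 3 Ba²⁺(aq) + 2 PO₄³⁻(aq)
If s mol/L of Ba₃(PO₄)₂ dissolves, [Ba²⁺] = 3s and [PO₄³⁻] = 2s.
Ksp = [Ba²⁺]^3[PO₄³⁻]^2 = (3s)^3 · (2s)^2 = 108s^5
108s^5 = 5.87×10⁻³⁰  ⇒  s^5 = 5.44×10⁻³²
s = 5.59×10⁻⁷ M

5.59×10⁻⁷ M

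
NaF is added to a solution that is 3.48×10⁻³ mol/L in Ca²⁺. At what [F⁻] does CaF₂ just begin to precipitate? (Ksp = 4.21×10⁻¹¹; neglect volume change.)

Precipitation begins when Q = Ksp.
CaF₂(s) ⇌ Ca²⁺(aq) + 2 F⁻(aq)
Ksp = [Ca²⁺][F⁻]^2 = [F⁻]^2(3.48×10⁻³)
[F⁻]^2 = 4.21×10⁻¹¹ / (3.48×10⁻³) = 1.21×10⁻⁸
[F⁻] = 1.10×10⁻⁴ mol/L

1.10×10⁻⁴ M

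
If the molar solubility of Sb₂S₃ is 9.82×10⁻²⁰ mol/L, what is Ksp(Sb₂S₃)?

Ksp = 9.86×10⁻⁹⁴

Sb₂S₃(s) ⇌ 2 Sb³⁺(aq) + 3 S²⁻(aq)
If s mol/L of Sb₂S₃ dissolves, [Sb³⁺] = 2s and [S²⁻] = 3s.
Ksp = [Sb³⁺]^2[S²⁻]^3 = (2s)^2 · (3s)^3 = 108s^5
Ksp = 108 × (9.82×10⁻²⁰)^5 = 9.86×10⁻⁹⁴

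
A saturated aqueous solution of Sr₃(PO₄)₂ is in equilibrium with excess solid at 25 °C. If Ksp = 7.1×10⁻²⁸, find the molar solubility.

Sr₃(PO₄)₂(s) ⇌ 3 Sr²⁺(aq) + 2 PO₄³⁻(aq)
If s mol/L of Sr₃(PO₄)₂ dissolves, [Sr²⁺] = 3s and [PO₄³⁻] = 2s.
Ksp = [Sr²⁺]^3[PO₄³⁻]^2 = (3s)^3 · (2s)^2 = 108s^5
108s^5 = 7.1×10⁻²⁸  ⇒  s^5 = 6.6×10⁻³⁰
Taking the 5th root, s = 1.5×10⁻⁶ mol/L.

1.5×10⁻⁶ M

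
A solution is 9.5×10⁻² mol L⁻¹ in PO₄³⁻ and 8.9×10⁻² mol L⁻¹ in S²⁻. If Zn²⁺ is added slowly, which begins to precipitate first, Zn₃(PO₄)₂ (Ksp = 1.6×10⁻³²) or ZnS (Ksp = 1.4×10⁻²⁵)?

ZnS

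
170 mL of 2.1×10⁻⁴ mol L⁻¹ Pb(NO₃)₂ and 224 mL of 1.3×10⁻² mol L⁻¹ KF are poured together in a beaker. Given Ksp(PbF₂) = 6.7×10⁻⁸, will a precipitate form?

Total volume after mixing = 170 + 224 = 394 mL.
[Pb²⁺] = (2.1×10⁻⁴)(170)/394 = 9.1×10⁻⁵ mol L⁻¹
[F⁻] = (1.3×10⁻²)(224)/394 = 7.4×10⁻³ mol L⁻¹
Q = [Pb²⁺][F⁻]^2 = 4.9×10⁻⁹
Since Q (4.9×10⁻⁹) is less than Ksp (6.7×10⁻⁸), no PbF₂ precipitates.

No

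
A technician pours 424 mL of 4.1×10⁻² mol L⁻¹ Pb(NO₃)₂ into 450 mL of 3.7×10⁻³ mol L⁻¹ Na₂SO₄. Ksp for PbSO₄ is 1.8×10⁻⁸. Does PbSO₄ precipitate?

Yes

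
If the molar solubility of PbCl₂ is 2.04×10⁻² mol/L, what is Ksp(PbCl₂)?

PbCl₂(s) ⇌ Pb²⁺(aq) + 2 Cl⁻(aq)
Call the molar solubility s, so that [Pb²⁺] = s and [Cl⁻] = 2s.
Ksp = [Pb²⁺][Cl⁻]^2 = s · (2s)^2 = 4s^3
Ksp = 4 × (2.04×10⁻²)^3 = 3.40×10⁻⁵

Ksp = 3.40×10⁻⁵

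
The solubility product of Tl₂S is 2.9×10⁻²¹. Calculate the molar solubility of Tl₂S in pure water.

9.0×10⁻⁸ M

Tl₂S(s) ⇌ 2 Tl⁺(aq) + S²⁻(aq)
Call the molar solubility s, so that [Tl⁺] = 2s and [S²⁻] = s.
Ksp = [Tl⁺]^2[S²⁻] = (2s)^2 · s = 4s^3
4s^3 = 2.9×10⁻²¹  ⇒  s^3 = 7.3×10⁻²²
s = 9.0×10⁻⁸ mol L⁻¹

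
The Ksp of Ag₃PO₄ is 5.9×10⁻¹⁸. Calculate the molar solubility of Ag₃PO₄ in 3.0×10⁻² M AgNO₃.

Ag₃PO₄(s) ⇌ 3 Ag⁺(aq) + PO₄³⁻(aq)
Let s be the solubility of Ag₃PO₄ here. The common ion gives [Ag⁺] ≈ 3.0×10⁻² M, and [PO₄³⁻] = s.
Ksp = [Ag⁺]^3[PO₄³⁻] = (3.0×10⁻²)^3s
s = 5.9×10⁻¹⁸ / (3.0×10⁻²)^3 = 2.2×10⁻¹³
s = 2.2×10⁻¹³ M

2.2×10⁻¹³ M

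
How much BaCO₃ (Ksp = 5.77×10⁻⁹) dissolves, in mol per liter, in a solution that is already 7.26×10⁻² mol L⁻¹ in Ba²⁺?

7.95×10⁻⁸ M

BaCO₃(s) ⇌ Ba²⁺(aq) + CO₃²⁻(aq)
With Ba²⁺ already at 7.26×10⁻² mol L⁻¹ and s small, take [Ba²⁺] ≈ 7.26×10⁻² mol L⁻¹ and [CO₃²⁻] = s.
Ksp = [Ba²⁺][CO₃²⁻] = (7.26×10⁻²)s
s = 5.77×10⁻⁹ / (7.26×10⁻²) = 7.95×10⁻⁸
s = 7.95×10⁻⁸ mol L⁻¹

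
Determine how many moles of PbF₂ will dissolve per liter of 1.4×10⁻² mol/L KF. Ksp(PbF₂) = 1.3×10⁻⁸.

6.6×10⁻⁵ M

PbF₂(s) ⇌ Pb²⁺(aq) + 2 F⁻(aq)
With F⁻ already at 1.4×10⁻² mol/L and s small, take [F⁻] ≈ 1.4×10⁻² mol/L and [Pb²⁺] = s.
Ksp = [Pb²⁺][F⁻]^2 = s(1.4×10⁻²)^2
s = 1.3×10⁻⁸ / (1.4×10⁻²)^2 = 6.6×10⁻⁵
s = 6.6×10⁻⁵ mol/L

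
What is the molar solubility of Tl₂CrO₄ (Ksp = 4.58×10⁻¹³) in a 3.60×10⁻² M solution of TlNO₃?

Tl₂CrO₄(s) ⇌ 2 Tl⁺(aq) + CrO₄²⁻(aq)
With Tl⁺ already at 3.60×10⁻² M and s small, take [Tl⁺] ≈ 3.60×10⁻² M and [CrO₄²⁻] = s.
Ksp = [Tl⁺]^2[CrO₄²⁻] = (3.60×10⁻²)^2s
s = 4.58×10⁻¹³ / (3.60×10⁻²)^2 = 3.53×10⁻¹⁰
s = 3.53×10⁻¹⁰ M

3.53×10⁻¹⁰ M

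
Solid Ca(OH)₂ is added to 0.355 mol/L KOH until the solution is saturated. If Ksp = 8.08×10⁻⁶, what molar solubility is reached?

6.41×10⁻⁵ M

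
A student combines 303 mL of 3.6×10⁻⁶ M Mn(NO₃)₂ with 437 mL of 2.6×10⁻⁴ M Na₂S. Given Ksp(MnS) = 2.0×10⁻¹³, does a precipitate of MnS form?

Yes

After mixing, V = 303 mL + 437 mL = 740 mL.
[Mn²⁺] = (3.6×10⁻⁶)(303)/740 = 1.5×10⁻⁶ M
[S²⁻] = (2.6×10⁻⁴)(437)/740 = 1.5×10⁻⁴ M
Q = [Mn²⁺][S²⁻] = 2.3×10⁻¹⁰
Q = 2.3×10⁻¹⁰ > Ksp = 2.0×10⁻¹³, so the solution is supersaturated and MnS precipitates.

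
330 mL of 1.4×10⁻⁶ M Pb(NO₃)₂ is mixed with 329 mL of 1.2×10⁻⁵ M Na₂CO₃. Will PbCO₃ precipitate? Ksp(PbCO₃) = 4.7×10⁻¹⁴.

The combined volume is 659 mL.
[Pb²⁺] = (1.4×10⁻⁶)(330)/659 = 7.0×10⁻⁷ M
[CO₃²⁻] = (1.2×10⁻⁵)(329)/659 = 6.0×10⁻⁶ M
Q = [Pb²⁺][CO₃²⁻] = 4.2×10⁻¹²
Q = 4.2×10⁻¹² > Ksp = 4.7×10⁻¹⁴, so the solution is supersaturated and PbCO₃ precipitates.

Yes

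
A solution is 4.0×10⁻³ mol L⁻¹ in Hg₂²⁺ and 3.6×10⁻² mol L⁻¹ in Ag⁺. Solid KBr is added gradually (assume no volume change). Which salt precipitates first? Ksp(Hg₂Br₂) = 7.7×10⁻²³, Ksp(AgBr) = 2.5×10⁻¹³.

Precipitation of each salt begins when its ion product equals Ksp.
For Hg₂Br₂: [Br⁻] = (Ksp/[Hg₂²⁺])^(1/2) = 1.4×10⁻¹⁰ mol L⁻¹
For AgBr: [Br⁻] = (Ksp/[Ag⁺]) = 6.9×10⁻¹² mol L⁻¹
AgBr requires the lower [Br⁻], so it precipitates first.

AgBr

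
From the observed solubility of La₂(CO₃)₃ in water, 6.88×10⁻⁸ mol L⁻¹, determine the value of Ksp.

La₂(CO₃)₃(s) ⇌ 2 La³⁺(aq) + 3 CO₃²⁻(aq)
Let s be the molar solubility. Then [La³⁺] = 2s and [CO₃²⁻] = 3s.
Ksp = [La³⁺]^2[CO₃²⁻]^3 = (2s)^2 · (3s)^3 = 108s^5
Ksp = 108 × (6.88×10⁻⁸)^5 = 1.66×10⁻³⁴

Ksp = 1.66×10⁻³⁴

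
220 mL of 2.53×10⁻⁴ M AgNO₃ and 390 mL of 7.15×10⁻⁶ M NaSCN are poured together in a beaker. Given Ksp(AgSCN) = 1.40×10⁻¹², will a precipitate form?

Yes

Total volume after mixing = 220 + 390 = 610 mL.
[Ag⁺] = (2.53×10⁻⁴)(220)/610 = 9.12×10⁻⁵ M
[SCN⁻] = (7.15×10⁻⁶)(390)/610 = 4.57×10⁻⁶ M
Q = [Ag⁺][SCN⁻] = 4.17×10⁻¹⁰
Since Q (4.17×10⁻¹⁰) exceeds Ksp (1.40×10⁻¹²), AgSCN will precipitate.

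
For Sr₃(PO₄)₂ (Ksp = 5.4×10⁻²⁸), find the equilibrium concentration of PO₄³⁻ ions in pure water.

Sr₃(PO₄)₂(s) ⇌ 3 Sr²⁺(aq) + 2 PO₄³⁻(aq)
Call the molar solubility s, so that [Sr²⁺] = 3s and [PO₄³⁻] = 2s.
Ksp = [Sr²⁺]^3[PO₄³⁻]^2 = (3s)^3 · (2s)^2 = 108s^5 = 5.4×10⁻²⁸
s = 1.4×10⁻⁶ mol/L
[PO₄³⁻] = 2s = 2.8×10⁻⁶ mol/L

2.8×10⁻⁶ M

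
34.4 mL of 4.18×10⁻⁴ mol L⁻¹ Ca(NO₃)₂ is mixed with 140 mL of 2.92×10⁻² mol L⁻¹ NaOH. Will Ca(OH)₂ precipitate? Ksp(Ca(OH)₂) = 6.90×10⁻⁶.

No

Total volume after mixing = 34.4 + 140 = 174.4 mL.
[Ca²⁺] = (4.18×10⁻⁴)(34.4)/174.4 = 8.24×10⁻⁵ mol L⁻¹
[OH⁻] = (2.92×10⁻²)(140)/174.4 = 2.34×10⁻² mol L⁻¹
Q = [Ca²⁺][OH⁻]^2 = 4.53×10⁻⁸
Since Q (4.53×10⁻⁸) is less than Ksp (6.90×10⁻⁶), no Ca(OH)₂ precipitates.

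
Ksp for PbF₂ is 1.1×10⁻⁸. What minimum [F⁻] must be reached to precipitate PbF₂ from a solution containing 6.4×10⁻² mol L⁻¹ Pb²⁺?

Precipitation begins when Q = Ksp.
PbF₂(s) ⇌ Pb²⁺(aq) + 2 F⁻(aq)
Ksp = [Pb²⁺][F⁻]^2 = [F⁻]^2(6.4×10⁻²)
[F⁻]^2 = 1.1×10⁻⁸ / (6.4×10⁻²) = 1.7×10⁻⁷
[F⁻] = 4.1×10⁻⁴ mol L⁻¹

4.1×10⁻⁴ M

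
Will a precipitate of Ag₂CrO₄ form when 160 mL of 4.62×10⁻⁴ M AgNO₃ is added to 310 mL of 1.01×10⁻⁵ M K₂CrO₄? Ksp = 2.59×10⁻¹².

Total volume after mixing = 160 + 310 = 470 mL.
[Ag⁺] = (4.62×10⁻⁴)(160)/470 = 1.57×10⁻⁴ M
[CrO₄²⁻] = (1.01×10⁻⁵)(310)/470 = 6.66×10⁻⁶ M
Q = [Ag⁺]^2[CrO₄²⁻] = 1.65×10⁻¹³
Q < Ksp (1.65×10⁻¹³ vs 2.59×10⁻¹²); the solution remains unsaturated and no precipitate forms.

No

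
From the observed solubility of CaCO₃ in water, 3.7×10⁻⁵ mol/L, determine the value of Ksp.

Ksp = 1.4×10⁻⁹

CaCO₃(s) ⇌ Ca²⁺(aq) + CO₃²⁻(aq)
Let s be the molar solubility. Then [Ca²⁺] = s and [CO₃²⁻] = s.
Ksp = [Ca²⁺][CO₃²⁻] = s · s = s^2
Ksp = (3.7×10⁻⁵)^2 = 1.4×10⁻⁹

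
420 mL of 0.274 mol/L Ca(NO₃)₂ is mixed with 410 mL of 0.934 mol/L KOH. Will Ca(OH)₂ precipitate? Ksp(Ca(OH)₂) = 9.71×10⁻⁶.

After mixing, V = 420 mL + 410 mL = 830 mL.
[Ca²⁺] = (0.274)(420)/830 = 0.139 mol/L
[OH⁻] = (0.934)(410)/830 = 0.461 mol/L
Q = [Ca²⁺][OH⁻]^2 = 2.95×10⁻²
Because Q > Ksp (2.95×10⁻² vs 9.71×10⁻⁶), a precipitate of Ca(OH)₂ forms.

Yes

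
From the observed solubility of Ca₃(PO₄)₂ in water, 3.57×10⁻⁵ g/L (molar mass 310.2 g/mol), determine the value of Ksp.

Ksp = 2.18×10⁻³³

s = (3.57×10⁻⁵ g L⁻¹)/(310.2 g mol⁻¹) = 1.1509×10⁻⁷ M
Ca₃(PO₄)₂(s) ⇌ 3 Ca²⁺(aq) + 2 PO₄³⁻(aq)
If s mol/L of Ca₃(PO₄)₂ dissolves, [Ca²⁺] = 3s and [PO₄³⁻] = 2s.
Ksp = [Ca²⁺]^3[PO₄³⁻]^2 = (3s)^3 · (2s)^2 = 108s^5
Ksp = 108 × (1.1509×10⁻⁷)^5 = 2.18×10⁻³³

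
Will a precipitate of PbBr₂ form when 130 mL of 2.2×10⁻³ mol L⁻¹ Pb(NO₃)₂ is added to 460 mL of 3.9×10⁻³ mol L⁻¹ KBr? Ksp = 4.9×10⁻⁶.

After mixing, V = 130 mL + 460 mL = 590 mL.
[Pb²⁺] = (2.2×10⁻³)(130)/590 = 4.8×10⁻⁴ mol L⁻¹
[Br⁻] = (3.9×10⁻³)(460)/590 = 3.0×10⁻³ mol L⁻¹
Q = [Pb²⁺][Br⁻]^2 = 4.5×10⁻⁹
Since Q (4.5×10⁻⁹) is less than Ksp (4.9×10⁻⁶), no PbBr₂ precipitates.

No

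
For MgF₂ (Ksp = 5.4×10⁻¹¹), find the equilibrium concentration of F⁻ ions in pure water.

4.8×10⁻⁴ M

MgF₂(s) ⇌ Mg²⁺(aq) + 2 F⁻(aq)
Let s be the molar solubility. Then [Mg²⁺] = s and [F⁻] = 2s.
Ksp = [Mg²⁺][F⁻]^2 = s · (2s)^2 = 4s^3 = 5.4×10⁻¹¹
s = 2.4×10⁻⁴ mol/L
[F⁻] = 2s = 4.8×10⁻⁴ mol/L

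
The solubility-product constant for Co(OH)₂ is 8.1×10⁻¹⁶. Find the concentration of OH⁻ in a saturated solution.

1.2×10⁻⁵ M

Co(OH)₂(s) ⇌ Co²⁺(aq) + 2 OH⁻(aq)
If s mol/L of Co(OH)₂ dissolves, [Co²⁺] = s and [OH⁻] = 2s.
Ksp = [Co²⁺][OH⁻]^2 = s · (2s)^2 = 4s^3 = 8.1×10⁻¹⁶
s = 5.9×10⁻⁶ mol L⁻¹
[OH⁻] = 2s = 1.2×10⁻⁵ mol L⁻¹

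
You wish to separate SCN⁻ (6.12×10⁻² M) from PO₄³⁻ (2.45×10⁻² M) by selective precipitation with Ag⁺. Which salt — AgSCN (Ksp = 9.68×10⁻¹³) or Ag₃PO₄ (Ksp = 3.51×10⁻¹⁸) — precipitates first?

AgSCN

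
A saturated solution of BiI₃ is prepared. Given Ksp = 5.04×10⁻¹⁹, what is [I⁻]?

BiI₃(s) ⇌ Bi³⁺(aq) + 3 I⁻(aq)
Let s be the molar solubility. Then [Bi³⁺] = s and [I⁻] = 3s.
Ksp = [Bi³⁺][I⁻]^3 = s · (3s)^3 = 27s^4 = 5.04×10⁻¹⁹
s = 1.17×10⁻⁵ M
[I⁻] = 3s = 3.51×10⁻⁵ M

3.51×10⁻⁵ M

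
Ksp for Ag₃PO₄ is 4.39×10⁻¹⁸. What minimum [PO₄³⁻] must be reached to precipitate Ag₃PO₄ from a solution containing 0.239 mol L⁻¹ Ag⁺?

3.22×10⁻¹⁶ M

Each salt precipitates once Q = Ksp for that salt.
Ag₃PO₄(s) ⇌ 3 Ag⁺(aq) + PO₄³⁻(aq)
Ksp = [Ag⁺]^3[PO₄³⁻] = [PO₄³⁻](0.239)^3
[PO₄³⁻] = 4.39×10⁻¹⁸ / (0.239)^3 = 3.22×10⁻¹⁶
[PO₄³⁻] = 3.22×10⁻¹⁶ mol L⁻¹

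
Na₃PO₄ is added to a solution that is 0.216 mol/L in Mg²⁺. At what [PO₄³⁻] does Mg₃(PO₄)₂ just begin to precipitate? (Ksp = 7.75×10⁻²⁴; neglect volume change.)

Precipitation begins when Q = Ksp.
Mg₃(PO₄)₂(s) ⇌ 3 Mg²⁺(aq) + 2 PO₄³⁻(aq)
Ksp = [Mg²⁺]^3[PO₄³⁻]^2 = [PO₄³⁻]^2(0.216)^3
[PO₄³⁻]^2 = 7.75×10⁻²⁴ / (0.216)^3 = 7.69×10⁻²²
[PO₄³⁻] = 2.77×10⁻¹¹ mol/L

2.77×10⁻¹¹ M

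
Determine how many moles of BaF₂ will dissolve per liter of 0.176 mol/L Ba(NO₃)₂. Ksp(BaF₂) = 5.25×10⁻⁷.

8.64×10⁻⁴ M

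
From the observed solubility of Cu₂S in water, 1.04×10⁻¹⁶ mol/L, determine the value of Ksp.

Ksp = 4.50×10⁻⁴⁸

Cu₂S(s) ⇌ 2 Cu⁺(aq) + S²⁻(aq)
Let s be the molar solubility. Then [Cu⁺] = 2s and [S²⁻] = s.
Ksp = [Cu⁺]^2[S²⁻] = (2s)^2 · s = 4s^3
Ksp = 4 × (1.04×10⁻¹⁶)^3 = 4.50×10⁻⁴⁸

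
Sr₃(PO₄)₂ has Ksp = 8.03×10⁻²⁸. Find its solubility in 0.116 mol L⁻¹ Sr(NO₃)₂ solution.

Sr₃(PO₄)₂(s) ⇌ 3 Sr²⁺(aq) + 2 PO₄³⁻(aq)
Sr²⁺ is already present at 0.116 mol L⁻¹. If s mol/L of Sr₃(PO₄)₂ dissolves, [PO₄³⁻] = 2s while [Sr²⁺] ≈ 0.116 mol L⁻¹.
Ksp = [Sr²⁺]^3[PO₄³⁻]^2 = (0.116)^3(2s)^2
(2s)^2 = 8.03×10⁻²⁸ / (0.116)^3 = 5.14×10⁻²⁵
s = 3.59×10⁻¹³ mol L⁻¹

3.59×10⁻¹³ M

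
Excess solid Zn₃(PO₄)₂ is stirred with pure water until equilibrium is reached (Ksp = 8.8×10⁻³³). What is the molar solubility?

Zn₃(PO₄)₂(s) ⇌ 3 Zn²⁺(aq) + 2 PO₄³⁻(aq)
For each mole of Zn₃(PO₄)₂ that dissolves per liter, [Zn²⁺] = 3s and [PO₄³⁻] = 2s; let s denote this solubility.
Ksp = [Zn²⁺]^3[PO₄³⁻]^2 = (3s)^3 · (2s)^2 = 108s^5
108s^5 = 8.8×10⁻³³  ⇒  s^5 = 8.1×10⁻³⁵
s = 1.5×10⁻⁷ mol L⁻¹

1.5×10⁻⁷ M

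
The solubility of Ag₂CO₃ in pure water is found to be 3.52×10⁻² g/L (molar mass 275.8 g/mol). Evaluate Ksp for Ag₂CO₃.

Ksp = 8.32×10⁻¹²

s = (3.52×10⁻² g L⁻¹)/(275.8 g mol⁻¹) = 1.2763×10⁻⁴ M
Ag₂CO₃(s) ⇌ 2 Ag⁺(aq) + CO₃²⁻(aq)
Call the molar solubility s, so that [Ag⁺] = 2s and [CO₃²⁻] = s.
Ksp = [Ag⁺]^2[CO₃²⁻] = (2s)^2 · s = 4s^3
Ksp = 4 × (1.2763×10⁻⁴)^3 = 8.32×10⁻¹²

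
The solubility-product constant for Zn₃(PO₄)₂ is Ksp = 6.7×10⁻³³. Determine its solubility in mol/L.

1.4×10⁻⁷ M

Zn₃(PO₄)₂(s) ⇌ 3 Zn²⁺(aq) + 2 PO₄³⁻(aq)
With molar solubility s: [Zn²⁺] = 3s, [PO₄³⁻] = 2s.
Ksp = [Zn²⁺]^3[PO₄³⁻]^2 = (3s)^3 · (2s)^2 = 108s^5
108s^5 = 6.7×10⁻³³  ⇒  s^5 = 6.2×10⁻³⁵
s = 1.4×10⁻⁷ mol L⁻¹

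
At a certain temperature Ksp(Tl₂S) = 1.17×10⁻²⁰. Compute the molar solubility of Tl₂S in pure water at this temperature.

Tl₂S(s) ⇌ 2 Tl⁺(aq) + S²⁻(aq)
With molar solubility s: [Tl⁺] = 2s, [S²⁻] = s.
Ksp = [Tl⁺]^2[S²⁻] = (2s)^2 · s = 4s^3
4s^3 = 1.17×10⁻²⁰  ⇒  s^3 = 2.93×10⁻²¹
s = (2.93×10⁻²¹)^(1/3) = 1.43×10⁻⁷ M

1.43×10⁻⁷ M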